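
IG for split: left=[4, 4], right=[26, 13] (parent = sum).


Parent = [30, 17], H_parent = 0.9441
H_left = 1 (n=8), H_right = 0.9183 (n=39)
H_children = (8/47)·1 + (39/47)·0.9183 = 0.9322
IG = 0.9441 - 0.9322 = 0.0119

0.0119


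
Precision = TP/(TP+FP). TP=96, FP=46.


Precision = TP/(TP+FP)
= 96/(96+46)
= 96/142 = 67.61%

67.61%


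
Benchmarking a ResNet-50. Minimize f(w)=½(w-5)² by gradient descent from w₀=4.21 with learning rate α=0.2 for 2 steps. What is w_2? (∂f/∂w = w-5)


step 1: grad = 4.21-5 = -0.79; w = 4.21 - 0.2·(-0.79) = 4.368
step 2: grad = 4.368-5 = -0.632; w = 4.368 - 0.2·(-0.632) = 4.4944

4.4944


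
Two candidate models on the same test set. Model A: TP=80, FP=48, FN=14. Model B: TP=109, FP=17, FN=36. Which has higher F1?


Model A: P=80/128=0.625, R=80/94=0.8511, F1=2PR/(P+R)=2TP/(2TP+FP+FN)=160/222=0.7207
Model B: P=109/126=0.8651, R=109/145=0.7517, F1=2PR/(P+R)=2TP/(2TP+FP+FN)=218/271=0.8044
0.7207 < 0.8044 → Model B

Model B


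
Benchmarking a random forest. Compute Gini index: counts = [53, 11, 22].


Probabilities: [53/86, 11/86, 22/86] ≈ [0.6163, 0.1279, 0.2558]
Σpᵢ² = (2809 + 121 + 484)/86² = 3414/7396
Gini = 1 - Σpᵢ² = 1 - 3414/7396 = 0.5384

0.5384


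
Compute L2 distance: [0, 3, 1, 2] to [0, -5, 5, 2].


d = √((0-0)² + (3+ 5)² + (1-5)² + (2-2)²)
  = √(0 + 64 + 16 + 0)
  = √80 = 8.9443

8.9443


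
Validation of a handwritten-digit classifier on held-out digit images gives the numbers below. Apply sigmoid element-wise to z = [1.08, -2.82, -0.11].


σ(1.08) = 1/(1+e^-1.08) = 0.7465
σ(-2.82) = 1/(1+e^2.82) = 0.0563
σ(-0.11) = 1/(1+e^0.11) = 0.4725
result = [0.7465, 0.0563, 0.4725]

[0.7465, 0.0563, 0.4725]


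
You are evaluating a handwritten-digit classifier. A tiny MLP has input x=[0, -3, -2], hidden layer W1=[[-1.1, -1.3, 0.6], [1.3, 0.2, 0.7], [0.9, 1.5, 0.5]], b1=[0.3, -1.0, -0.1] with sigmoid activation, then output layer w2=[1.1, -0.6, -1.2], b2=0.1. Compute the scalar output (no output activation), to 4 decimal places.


z1[0] = (-1.1)·(0) + (-1.3)·(-3) + (0.6)·(-2) + 0.3 = 3.0
z1[1] = (1.3)·(0) + (0.2)·(-3) + (0.7)·(-2) - 1.0 = -3.0
z1[2] = (0.9)·(0) + (1.5)·(-3) + (0.5)·(-2) - 0.1 = -5.6
h = sigmoid(z1) = [0.9526, 0.0474, 0.0037]
output = (1.1)·(0.9526) + (-0.6)·(0.0474) + (-1.2)·(0.0037) + 0.1 = 1.115

1.115


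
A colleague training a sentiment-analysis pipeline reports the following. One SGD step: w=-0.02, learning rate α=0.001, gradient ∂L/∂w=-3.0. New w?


w_new = w - α·∇
= -0.02 - 0.001·-3.0
= -0.02 + 0.003
= -0.017

-0.017


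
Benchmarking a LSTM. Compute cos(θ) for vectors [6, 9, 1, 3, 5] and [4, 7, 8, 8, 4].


A·B = 6·4 + 9·7 + 1·8 + 3·8 + 5·4 = 139
‖A‖ = √152 = 12.3288, ‖B‖ = √209 = 14.4568
cos = 139/(√152·√209) = 139/√31768 = 0.7799

0.7799


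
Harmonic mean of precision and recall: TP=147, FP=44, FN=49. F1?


Precision = 147/191 = 0.7696
Recall = 147/196 = 0.75
F1 = 2·P·R/(P+R) = 2·TP/(2·TP+FP+FN) = 294/(294+44+49) = 294/387 = 0.7597

0.7597


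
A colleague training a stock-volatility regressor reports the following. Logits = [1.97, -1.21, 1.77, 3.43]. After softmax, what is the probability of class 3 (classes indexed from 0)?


Exponentials: e^1.97=7.1707, e^-1.21=0.2982, e^1.77=5.8709, e^3.43=30.8766
Sum = 44.2164
Softmax = [0.1622, 0.0067, 0.1328, 0.6983]
p[3] = 30.8766/44.2164 = 0.6983

0.6983


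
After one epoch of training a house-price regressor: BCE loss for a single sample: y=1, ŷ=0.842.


BCE = -[y·ln(p) + (1-y)·ln(1-p)]
= -1·ln(0.842) - 0
= -ln(0.842) = 0.172

0.172


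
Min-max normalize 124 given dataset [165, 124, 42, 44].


min=42, max=165
(124-42)/(165-42) = 82/123 = 0.6667

0.6667


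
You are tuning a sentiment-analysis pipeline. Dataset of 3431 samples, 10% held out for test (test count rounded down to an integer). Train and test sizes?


Test = ⌊3431·10/100⌋ = 343
Train = 3431 - 343 = 3088

Train: 3088, Test: 343


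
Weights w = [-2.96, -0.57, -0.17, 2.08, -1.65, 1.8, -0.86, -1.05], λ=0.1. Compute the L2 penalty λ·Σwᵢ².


‖w‖₂² = (-2.96)² + (-0.57)² + (-0.17)² + (2.08)² + (-1.65)² + (1.8)² + (-0.86)² + (-1.05)²
     = 8.7616 + 0.3249 + 0.0289 + 4.3264 + 2.7225 + 3.24 + 0.7396 + 1.1025
     = 21.2464
λ·‖w‖₂² = 0.1·21.2464 = 2.12464

2.12464


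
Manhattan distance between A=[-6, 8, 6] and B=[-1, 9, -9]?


d = |-6+ 1| + |8-9| + |6+ 9|
  = 5 + 1 + 15
  = 21

21


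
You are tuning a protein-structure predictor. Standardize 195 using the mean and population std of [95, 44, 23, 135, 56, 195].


μ = 91.3333, σ = 58.9143
z = (195 - 91.3333)/58.9143 = 1.7596

1.7596


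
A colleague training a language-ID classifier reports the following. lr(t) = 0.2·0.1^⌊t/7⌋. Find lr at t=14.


n_drops = ⌊14/7⌋ = 2
lr = 0.2·0.1^2 = 0.2·0.01 = 0.002

0.002


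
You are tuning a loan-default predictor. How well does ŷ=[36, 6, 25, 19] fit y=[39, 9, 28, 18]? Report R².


ȳ = 23.5
SS_res = Σ(y-ŷ)² = 28
SS_tot = Σ(y-ȳ)² = 501
R² = 1 - SS_res/SS_tot = 1 - 0.0559 = 0.9441

0.9441


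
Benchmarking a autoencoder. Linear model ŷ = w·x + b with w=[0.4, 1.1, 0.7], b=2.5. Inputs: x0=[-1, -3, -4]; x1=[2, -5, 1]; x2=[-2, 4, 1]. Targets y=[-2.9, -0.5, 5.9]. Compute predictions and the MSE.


ŷ0 = (0.4)·(-1) + (1.1)·(-3) + (0.7)·(-4) + 2.5 = -4.0
ŷ1 = (0.4)·(2) + (1.1)·(-5) + (0.7)·(1) + 2.5 = -1.5
ŷ2 = (0.4)·(-2) + (1.1)·(4) + (0.7)·(1) + 2.5 = 6.8
errors² = [1.21, 1.0, 0.81]
MSE = 3.0200/3 = 1.0067

1.0067


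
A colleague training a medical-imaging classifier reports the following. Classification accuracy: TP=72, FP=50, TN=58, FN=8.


Accuracy = (TP+TN)/(TP+TN+FP+FN)
= (72+58)/(188)
= 130/188 = 69.15%

69.15%


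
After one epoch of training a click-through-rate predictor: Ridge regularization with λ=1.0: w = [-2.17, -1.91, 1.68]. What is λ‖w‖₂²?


‖w‖₂² = (-2.17)² + (-1.91)² + (1.68)²
     = 4.7089 + 3.6481 + 2.8224
     = 11.1794
λ·‖w‖₂² = 1.0·11.1794 = 11.1794

11.1794


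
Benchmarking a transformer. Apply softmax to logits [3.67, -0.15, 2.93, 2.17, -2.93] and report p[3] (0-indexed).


Exponentials: e^3.67=39.2519, e^-0.15=0.8607, e^2.93=18.7276, e^2.17=8.7583, e^-2.93=0.0534
Sum = 67.6519
Softmax = [0.5802, 0.0127, 0.2768, 0.1295, 0.0008]
p[3] = 8.7583/67.6519 = 0.1295

0.1295


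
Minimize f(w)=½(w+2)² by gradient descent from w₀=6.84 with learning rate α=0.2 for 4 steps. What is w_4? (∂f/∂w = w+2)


step 1: grad = 6.84+2 = 8.84; w = 6.84 - 0.2·(8.84) = 5.072
step 2: grad = 5.072+2 = 7.072; w = 5.072 - 0.2·(7.072) = 3.6576
step 3: grad = 3.6576+2 = 5.6576; w = 3.6576 - 0.2·(5.6576) = 2.52608
step 4: grad = 2.52608+2 = 4.52608; w = 2.52608 - 0.2·(4.52608) = 1.620864

1.620864


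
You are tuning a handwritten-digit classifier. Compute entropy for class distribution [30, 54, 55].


Probabilities: [30/139, 54/139, 55/139] ≈ [0.2158, 0.3885, 0.3957]
H = -((30/139)·log₂(30/139) + (54/139)·log₂(54/139) + (55/139)·log₂(55/139))
  = 1.5366 bits

1.5366 bits


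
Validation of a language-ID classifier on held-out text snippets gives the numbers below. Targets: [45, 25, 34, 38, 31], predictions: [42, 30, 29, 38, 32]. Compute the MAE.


Absolute errors: |45-42|=3, |25-30|=5, |34-29|=5, |38-38|=0, |31-32|=1
Sum = 14
MAE = 14/5 = 14/5

14/5


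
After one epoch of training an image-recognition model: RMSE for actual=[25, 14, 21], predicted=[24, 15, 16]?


MSE = 27/3 = 9
RMSE = √(27/3) = 3.0

3.0


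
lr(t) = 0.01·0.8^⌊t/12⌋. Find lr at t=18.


n_drops = ⌊18/12⌋ = 1
lr = 0.01·0.8^1 = 0.01·0.8 = 0.008

0.008


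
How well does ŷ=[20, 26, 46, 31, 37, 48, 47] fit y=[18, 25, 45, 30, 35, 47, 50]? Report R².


ȳ = 35.7143
SS_res = Σ(y-ŷ)² = 21
SS_tot = Σ(y-ȳ)² = 879.43
R² = 1 - SS_res/SS_tot = 1 - 0.0239 = 0.9761

0.9761


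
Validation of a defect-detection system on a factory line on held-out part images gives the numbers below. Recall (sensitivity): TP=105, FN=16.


Recall = TP/(TP+FN)
= 105/(105+16)
= 105/121 = 86.78%

86.78%


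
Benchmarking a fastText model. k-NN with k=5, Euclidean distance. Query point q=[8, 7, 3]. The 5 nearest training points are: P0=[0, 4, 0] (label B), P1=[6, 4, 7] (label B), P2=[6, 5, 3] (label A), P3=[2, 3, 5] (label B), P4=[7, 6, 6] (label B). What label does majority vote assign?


d(q,P0) = 9.0554  (label B)
d(q,P1) = 5.3852  (label B)
d(q,P2) = 2.8284  (label A)
d(q,P3) = 7.4833  (label B)
d(q,P4) = 3.3166  (label B)
Votes: A=1, B=4
Majority → B

B


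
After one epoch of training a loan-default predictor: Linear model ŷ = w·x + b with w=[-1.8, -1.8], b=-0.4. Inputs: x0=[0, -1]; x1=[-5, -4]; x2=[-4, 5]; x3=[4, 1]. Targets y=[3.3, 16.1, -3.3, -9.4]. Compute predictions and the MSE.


ŷ0 = (-1.8)·(0) + (-1.8)·(-1) - 0.4 = 1.4
ŷ1 = (-1.8)·(-5) + (-1.8)·(-4) - 0.4 = 15.8
ŷ2 = (-1.8)·(-4) + (-1.8)·(5) - 0.4 = -2.2
ŷ3 = (-1.8)·(4) + (-1.8)·(1) - 0.4 = -9.4
errors² = [3.61, 0.09, 1.21, 0.0]
MSE = 4.9100/4 = 1.2275

1.2275


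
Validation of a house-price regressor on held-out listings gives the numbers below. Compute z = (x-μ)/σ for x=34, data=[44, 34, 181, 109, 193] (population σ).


μ = 112.2, σ = 66.391
z = (34 - 112.2)/66.391 = -1.1779

-1.1779


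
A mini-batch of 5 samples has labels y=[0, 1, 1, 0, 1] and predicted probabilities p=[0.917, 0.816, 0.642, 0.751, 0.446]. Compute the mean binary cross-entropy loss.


L[0] = -ln(1-0.917) = -ln(0.083) = 2.4889
L[1] = -ln(0.816) = 0.2033
L[2] = -ln(0.642) = 0.4432
L[3] = -ln(1-0.751) = -ln(0.249) = 1.3903
L[4] = -ln(0.446) = 0.8074
mean = (2.4889 + 0.2033 + 0.4432 + 1.3903 + 0.8074)/5 = 1.0666

1.0666


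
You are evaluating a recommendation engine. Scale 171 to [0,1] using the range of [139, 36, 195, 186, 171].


min=36, max=195
(171-36)/(195-36) = 135/159 = 0.8491

0.8491


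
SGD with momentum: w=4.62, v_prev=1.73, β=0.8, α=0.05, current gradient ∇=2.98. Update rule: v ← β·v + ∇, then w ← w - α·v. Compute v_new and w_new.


v_new = 0.8·1.73 + 2.98 = 1.384 + 2.98 = 4.364
w_new = 4.62 - 0.05·4.364 = 4.62 - 0.2182 = 4.4018

v_new=4.364, w_new=4.4018


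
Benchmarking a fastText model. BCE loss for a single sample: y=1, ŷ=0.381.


BCE = -[y·ln(p) + (1-y)·ln(1-p)]
= -1·ln(0.381) - 0
= -ln(0.381) = 0.965

0.965


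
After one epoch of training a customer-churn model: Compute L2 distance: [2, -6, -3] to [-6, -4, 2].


d = √((2+ 6)² + (-6+ 4)² + (-3-2)²)
  = √(64 + 4 + 25)
  = √93 = 9.6437

9.6437


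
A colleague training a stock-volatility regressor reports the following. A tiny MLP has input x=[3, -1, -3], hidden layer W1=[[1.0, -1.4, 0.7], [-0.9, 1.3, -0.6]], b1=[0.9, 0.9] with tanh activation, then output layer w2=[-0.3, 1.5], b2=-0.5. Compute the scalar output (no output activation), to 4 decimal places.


z1[0] = (1.0)·(3) + (-1.4)·(-1) + (0.7)·(-3) + 0.9 = 3.2
z1[1] = (-0.9)·(3) + (1.3)·(-1) + (-0.6)·(-3) + 0.9 = -1.3
h = tanh(z1) = [0.9967, -0.8617]
output = (-0.3)·(0.9967) + (1.5)·(-0.8617) - 0.5 = -2.0916

-2.0916


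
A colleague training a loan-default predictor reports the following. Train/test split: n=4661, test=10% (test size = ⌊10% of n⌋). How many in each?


Test = ⌊4661·10/100⌋ = 466
Train = 4661 - 466 = 4195

Train: 4195, Test: 466


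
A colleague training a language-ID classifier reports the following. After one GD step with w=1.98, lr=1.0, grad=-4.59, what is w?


w_new = w - α·∇
= 1.98 - 1.0·-4.59
= 1.98 + 4.59
= 6.57

6.57


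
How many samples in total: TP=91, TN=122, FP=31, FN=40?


Total = TP + TN + FP + FN
= 91 + 122 + 31 + 40
= 284
(Predicted positive: 122, predicted negative: 162)

284


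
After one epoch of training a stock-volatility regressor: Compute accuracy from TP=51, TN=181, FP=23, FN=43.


Accuracy = (TP+TN)/(TP+TN+FP+FN)
= (51+181)/(298)
= 232/298 = 77.85%

77.85%


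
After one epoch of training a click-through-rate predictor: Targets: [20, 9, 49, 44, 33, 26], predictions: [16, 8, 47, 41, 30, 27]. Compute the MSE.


Squared errors: (20-16)²=16, (9-8)²=1, (49-47)²=4, (44-41)²=9, (33-30)²=9, (26-27)²=1
Sum = 40
MSE = 40/6 = 20/3

20/3


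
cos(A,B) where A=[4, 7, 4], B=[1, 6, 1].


A·B = 4·1 + 7·6 + 4·1 = 50
‖A‖ = √81 = 9, ‖B‖ = √38 = 6.1644
cos = 50/(√81·√38) = 50/√3078 = 0.9012

0.9012


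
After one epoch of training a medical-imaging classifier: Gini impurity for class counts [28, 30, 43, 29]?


Probabilities: [28/130, 30/130, 43/130, 29/130] ≈ [0.2154, 0.2308, 0.3308, 0.2231]
Σpᵢ² = (784 + 900 + 1849 + 841)/130² = 4374/16900
Gini = 1 - Σpᵢ² = 1 - 4374/16900 = 0.7412

0.7412


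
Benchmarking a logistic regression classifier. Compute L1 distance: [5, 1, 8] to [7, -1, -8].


d = |5-7| + |1+ 1| + |8+ 8|
  = 2 + 2 + 16
  = 20

20


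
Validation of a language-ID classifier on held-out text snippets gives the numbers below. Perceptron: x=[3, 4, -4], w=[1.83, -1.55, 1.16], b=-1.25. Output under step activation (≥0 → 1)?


z = (3)·(1.83) + (4)·(-1.55) + (-4)·(1.16) - 1.25
  = -6.6
step(z) = 0 (z<0)

0


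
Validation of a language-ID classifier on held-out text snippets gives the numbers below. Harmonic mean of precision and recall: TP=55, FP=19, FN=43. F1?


Precision = 55/74 = 0.7432
Recall = 55/98 = 0.5612
F1 = 2·P·R/(P+R) = 2·TP/(2·TP+FP+FN) = 110/(110+19+43) = 110/172 = 0.6395

0.6395


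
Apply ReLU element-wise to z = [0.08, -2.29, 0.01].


ReLU(0.08) = max(0, 0.08) = 0.08
ReLU(-2.29) = max(0, -2.29) = 0.0
ReLU(0.01) = max(0, 0.01) = 0.01
result = [0.08, 0.0, 0.01]

[0.08, 0.0, 0.01]


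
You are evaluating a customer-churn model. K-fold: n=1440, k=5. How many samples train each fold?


Fold size = 1440/5 = 288
Training per fold = 1440 - 288 = 1152

1152


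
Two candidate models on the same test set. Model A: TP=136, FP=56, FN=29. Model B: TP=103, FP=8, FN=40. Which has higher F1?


Model A: P=136/192=0.7083, R=136/165=0.8242, F1=2PR/(P+R)=2TP/(2TP+FP+FN)=272/357=0.7619
Model B: P=103/111=0.9279, R=103/143=0.7203, F1=2PR/(P+R)=2TP/(2TP+FP+FN)=206/254=0.811
0.7619 < 0.811 → Model B

Model B


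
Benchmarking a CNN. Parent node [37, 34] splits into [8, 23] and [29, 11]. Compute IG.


Parent = [37, 34], H_parent = 0.9987
H_left = 0.8238 (n=31), H_right = 0.8485 (n=40)
H_children = (31/71)·0.8238 + (40/71)·0.8485 = 0.8377
IG = 0.9987 - 0.8377 = 0.161

0.161


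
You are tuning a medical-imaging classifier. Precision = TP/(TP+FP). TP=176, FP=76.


Precision = TP/(TP+FP)
= 176/(176+76)
= 176/252 = 69.84%

69.84%


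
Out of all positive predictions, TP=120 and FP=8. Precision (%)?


Precision = TP/(TP+FP)
= 120/(120+8)
= 120/128 = 93.75%

93.75%


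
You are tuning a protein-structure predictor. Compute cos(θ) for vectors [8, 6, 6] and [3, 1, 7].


A·B = 8·3 + 6·1 + 6·7 = 72
‖A‖ = √136 = 11.6619, ‖B‖ = √59 = 7.6811
cos = 72/(√136·√59) = 72/√8024 = 0.8038

0.8038


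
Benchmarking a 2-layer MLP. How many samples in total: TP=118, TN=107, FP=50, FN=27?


Total = TP + TN + FP + FN
= 118 + 107 + 50 + 27
= 302
(Predicted positive: 168, predicted negative: 134)

302


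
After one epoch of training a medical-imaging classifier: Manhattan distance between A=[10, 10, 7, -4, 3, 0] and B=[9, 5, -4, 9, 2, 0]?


d = |10-9| + |10-5| + |7+ 4| + |-4-9| + |3-2| + |0-0|
  = 1 + 5 + 11 + 13 + 1 + 0
  = 31

31


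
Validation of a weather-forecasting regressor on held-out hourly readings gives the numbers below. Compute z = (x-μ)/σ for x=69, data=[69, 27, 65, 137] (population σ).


μ = 74.5, σ = 39.6327
z = (69 - 74.5)/39.6327 = -0.1388

-0.1388


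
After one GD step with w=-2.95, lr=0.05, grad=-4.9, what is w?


w_new = w - α·∇
= -2.95 - 0.05·-4.9
= -2.95 + 0.245
= -2.705

-2.705


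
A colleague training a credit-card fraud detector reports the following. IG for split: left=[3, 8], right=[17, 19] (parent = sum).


Parent = [20, 27], H_parent = 0.9839
H_left = 0.8454 (n=11), H_right = 0.9978 (n=36)
H_children = (11/47)·0.8454 + (36/47)·0.9978 = 0.9621
IG = 0.9839 - 0.9621 = 0.0218

0.0218


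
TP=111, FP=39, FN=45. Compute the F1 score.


Precision = 111/150 = 0.74
Recall = 111/156 = 0.7115
F1 = 2·P·R/(P+R) = 2·TP/(2·TP+FP+FN) = 222/(222+39+45) = 222/306 = 0.7255

0.7255


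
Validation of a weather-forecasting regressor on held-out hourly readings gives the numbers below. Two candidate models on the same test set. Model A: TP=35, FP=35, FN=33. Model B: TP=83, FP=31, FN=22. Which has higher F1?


Model A: P=35/70=0.5, R=35/68=0.5147, F1=2PR/(P+R)=2TP/(2TP+FP+FN)=70/138=0.5072
Model B: P=83/114=0.7281, R=83/105=0.7905, F1=2PR/(P+R)=2TP/(2TP+FP+FN)=166/219=0.758
0.5072 < 0.758 → Model B

Model B


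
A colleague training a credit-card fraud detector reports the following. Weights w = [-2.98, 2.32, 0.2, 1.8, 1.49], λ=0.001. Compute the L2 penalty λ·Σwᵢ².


‖w‖₂² = (-2.98)² + (2.32)² + (0.2)² + (1.8)² + (1.49)²
     = 8.8804 + 5.3824 + 0.04 + 3.24 + 2.2201
     = 19.7629
λ·‖w‖₂² = 0.001·19.7629 = 0.019763

0.019763


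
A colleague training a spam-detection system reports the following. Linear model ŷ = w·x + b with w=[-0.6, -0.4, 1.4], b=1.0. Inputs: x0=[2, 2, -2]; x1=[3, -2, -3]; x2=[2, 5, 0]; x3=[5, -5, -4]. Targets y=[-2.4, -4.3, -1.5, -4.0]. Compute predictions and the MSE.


ŷ0 = (-0.6)·(2) + (-0.4)·(2) + (1.4)·(-2) + 1.0 = -3.8
ŷ1 = (-0.6)·(3) + (-0.4)·(-2) + (1.4)·(-3) + 1.0 = -4.2
ŷ2 = (-0.6)·(2) + (-0.4)·(5) + (1.4)·(0) + 1.0 = -2.2
ŷ3 = (-0.6)·(5) + (-0.4)·(-5) + (1.4)·(-4) + 1.0 = -5.6
errors² = [1.96, 0.01, 0.49, 2.56]
MSE = 5.0200/4 = 1.255

1.255


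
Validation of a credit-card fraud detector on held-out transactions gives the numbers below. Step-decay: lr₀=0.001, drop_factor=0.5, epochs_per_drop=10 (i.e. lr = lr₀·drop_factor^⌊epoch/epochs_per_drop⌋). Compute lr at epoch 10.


n_drops = ⌊10/10⌋ = 1
lr = 0.001·0.5^1 = 0.001·0.5 = 0.0005

0.0005


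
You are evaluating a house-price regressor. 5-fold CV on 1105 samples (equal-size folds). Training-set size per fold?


Fold size = 1105/5 = 221
Training per fold = 1105 - 221 = 884

884


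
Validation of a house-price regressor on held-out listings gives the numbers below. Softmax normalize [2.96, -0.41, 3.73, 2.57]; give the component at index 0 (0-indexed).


Exponentials: e^2.96=19.298, e^-0.41=0.6637, e^3.73=41.6791, e^2.57=13.0658
Sum = 74.7066
Softmax = [0.2583, 0.0089, 0.5579, 0.1749]
p[0] = 19.298/74.7066 = 0.2583

0.2583


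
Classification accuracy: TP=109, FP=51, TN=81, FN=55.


Accuracy = (TP+TN)/(TP+TN+FP+FN)
= (109+81)/(296)
= 190/296 = 64.19%

64.19%


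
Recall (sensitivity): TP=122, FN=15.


Recall = TP/(TP+FN)
= 122/(122+15)
= 122/137 = 89.05%

89.05%


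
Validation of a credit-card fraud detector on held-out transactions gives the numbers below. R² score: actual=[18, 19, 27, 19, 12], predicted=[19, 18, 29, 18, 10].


ȳ = 19
SS_res = Σ(y-ŷ)² = 11
SS_tot = Σ(y-ȳ)² = 114
R² = 1 - SS_res/SS_tot = 1 - 0.0965 = 0.9035

0.9035


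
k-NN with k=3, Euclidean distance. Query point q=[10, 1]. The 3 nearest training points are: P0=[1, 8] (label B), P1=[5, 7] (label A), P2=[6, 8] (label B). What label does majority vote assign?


d(q,P0) = 11.4018  (label B)
d(q,P1) = 7.8102  (label A)
d(q,P2) = 8.0623  (label B)
Votes: A=1, B=2
Majority → B

B


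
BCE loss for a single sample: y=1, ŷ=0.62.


BCE = -[y·ln(p) + (1-y)·ln(1-p)]
= -1·ln(0.62) - 0
= -ln(0.62) = 0.478

0.478


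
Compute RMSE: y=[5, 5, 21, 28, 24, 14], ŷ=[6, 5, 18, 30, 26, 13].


MSE = 19/6 = 3.1667
RMSE = √(19/6) = 1.7795

1.7795


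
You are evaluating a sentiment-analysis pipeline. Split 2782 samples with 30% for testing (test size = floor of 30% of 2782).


Test = ⌊2782·30/100⌋ = 834
Train = 2782 - 834 = 1948

Train: 1948, Test: 834


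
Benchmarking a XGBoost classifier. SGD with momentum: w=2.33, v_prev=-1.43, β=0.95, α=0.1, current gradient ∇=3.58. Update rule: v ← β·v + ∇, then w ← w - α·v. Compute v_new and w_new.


v_new = 0.95·-1.43 + 3.58 = -1.3585 + 3.58 = 2.2215
w_new = 2.33 - 0.1·2.2215 = 2.33 - 0.22215 = 2.10785

v_new=2.2215, w_new=2.10785


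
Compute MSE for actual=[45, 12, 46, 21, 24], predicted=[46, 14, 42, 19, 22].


Squared errors: (45-46)²=1, (12-14)²=4, (46-42)²=16, (21-19)²=4, (24-22)²=4
Sum = 29
MSE = 29/5 = 29/5

29/5


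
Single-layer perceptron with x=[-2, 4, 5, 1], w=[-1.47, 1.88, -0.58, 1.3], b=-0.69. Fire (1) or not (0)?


z = (-2)·(-1.47) + (4)·(1.88) + (5)·(-0.58) + (1)·(1.3) - 0.69
  = 8.17
step(z) = 1 (z≥0)

1


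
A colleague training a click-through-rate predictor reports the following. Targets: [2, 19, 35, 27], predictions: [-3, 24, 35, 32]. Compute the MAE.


Absolute errors: |2+ 3|=5, |19-24|=5, |35-35|=0, |27-32|=5
Sum = 15
MAE = 15/4 = 15/4

15/4


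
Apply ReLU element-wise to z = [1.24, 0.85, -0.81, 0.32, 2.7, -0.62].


ReLU(1.24) = max(0, 1.24) = 1.24
ReLU(0.85) = max(0, 0.85) = 0.85
ReLU(-0.81) = max(0, -0.81) = 0.0
ReLU(0.32) = max(0, 0.32) = 0.32
ReLU(2.7) = max(0, 2.7) = 2.7
ReLU(-0.62) = max(0, -0.62) = 0.0
result = [1.24, 0.85, 0.0, 0.32, 2.7, 0.0]

[1.24, 0.85, 0.0, 0.32, 2.7, 0.0]


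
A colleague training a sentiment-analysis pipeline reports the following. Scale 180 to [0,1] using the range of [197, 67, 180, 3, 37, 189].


min=3, max=197
(180-3)/(197-3) = 177/194 = 0.9124

0.9124


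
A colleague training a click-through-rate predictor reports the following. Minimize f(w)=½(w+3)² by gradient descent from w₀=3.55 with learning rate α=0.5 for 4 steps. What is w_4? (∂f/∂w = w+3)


step 1: grad = 3.55+3 = 6.55; w = 3.55 - 0.5·(6.55) = 0.275
step 2: grad = 0.275+3 = 3.275; w = 0.275 - 0.5·(3.275) = -1.3625
step 3: grad = -1.3625+3 = 1.6375; w = -1.3625 - 0.5·(1.6375) = -2.18125
step 4: grad = -2.18125+3 = 0.81875; w = -2.18125 - 0.5·(0.81875) = -2.590625

-2.590625


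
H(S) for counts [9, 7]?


Probabilities: [9/16, 7/16] ≈ [0.5625, 0.4375]
H = -((9/16)·log₂(9/16) + (7/16)·log₂(7/16))
  = 0.9887 bits

0.9887 bits


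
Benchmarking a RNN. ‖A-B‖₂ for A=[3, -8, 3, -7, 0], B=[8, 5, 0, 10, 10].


d = √((3-8)² + (-8-5)² + (3-0)² + (-7-10)² + (0-10)²)
  = √(25 + 169 + 9 + 289 + 100)
  = √592 = 24.3311

24.3311


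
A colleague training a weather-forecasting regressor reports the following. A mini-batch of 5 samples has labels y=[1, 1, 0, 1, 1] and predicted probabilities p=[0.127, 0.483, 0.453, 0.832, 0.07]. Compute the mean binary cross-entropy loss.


L[0] = -ln(0.127) = 2.0636
L[1] = -ln(0.483) = 0.7277
L[2] = -ln(1-0.453) = -ln(0.547) = 0.6033
L[3] = -ln(0.832) = 0.1839
L[4] = -ln(0.07) = 2.6593
mean = (2.0636 + 0.7277 + 0.6033 + 0.1839 + 2.6593)/5 = 1.2476

1.2476


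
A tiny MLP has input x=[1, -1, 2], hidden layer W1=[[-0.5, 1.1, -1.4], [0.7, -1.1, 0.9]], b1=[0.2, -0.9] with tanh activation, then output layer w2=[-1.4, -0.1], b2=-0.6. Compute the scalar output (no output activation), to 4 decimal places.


z1[0] = (-0.5)·(1) + (1.1)·(-1) + (-1.4)·(2) + 0.2 = -4.2
z1[1] = (0.7)·(1) + (-1.1)·(-1) + (0.9)·(2) - 0.9 = 2.7
h = tanh(z1) = [-0.9996, 0.991]
output = (-1.4)·(-0.9996) + (-0.1)·(0.991) - 0.6 = 0.7003

0.7003


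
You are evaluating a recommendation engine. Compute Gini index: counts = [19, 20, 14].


Probabilities: [19/53, 20/53, 14/53] ≈ [0.3585, 0.3774, 0.2642]
Σpᵢ² = (361 + 400 + 196)/53² = 957/2809
Gini = 1 - Σpᵢ² = 1 - 957/2809 = 0.6593

0.6593


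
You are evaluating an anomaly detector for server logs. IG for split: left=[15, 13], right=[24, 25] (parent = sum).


Parent = [39, 38], H_parent = 0.9999
H_left = 0.9963 (n=28), H_right = 0.9997 (n=49)
H_children = (28/77)·0.9963 + (49/77)·0.9997 = 0.9985
IG = 0.9999 - 0.9985 = 0.0014

0.0014


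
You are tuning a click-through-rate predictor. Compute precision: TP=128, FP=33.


Precision = TP/(TP+FP)
= 128/(128+33)
= 128/161 = 79.5%

79.5%


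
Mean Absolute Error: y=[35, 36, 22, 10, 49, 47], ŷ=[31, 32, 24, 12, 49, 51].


Absolute errors: |35-31|=4, |36-32|=4, |22-24|=2, |10-12|=2, |49-49|=0, |47-51|=4
Sum = 16
MAE = 16/6 = 8/3

8/3


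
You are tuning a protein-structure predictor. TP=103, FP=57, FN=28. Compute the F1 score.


Precision = 103/160 = 0.6438
Recall = 103/131 = 0.7863
F1 = 2·P·R/(P+R) = 2·TP/(2·TP+FP+FN) = 206/(206+57+28) = 206/291 = 0.7079

0.7079


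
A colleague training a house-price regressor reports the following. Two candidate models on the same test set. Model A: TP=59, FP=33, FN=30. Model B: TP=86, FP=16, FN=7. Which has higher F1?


Model A: P=59/92=0.6413, R=59/89=0.6629, F1=2PR/(P+R)=2TP/(2TP+FP+FN)=118/181=0.6519
Model B: P=86/102=0.8431, R=86/93=0.9247, F1=2PR/(P+R)=2TP/(2TP+FP+FN)=172/195=0.8821
0.6519 < 0.8821 → Model B

Model B


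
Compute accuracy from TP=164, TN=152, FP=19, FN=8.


Accuracy = (TP+TN)/(TP+TN+FP+FN)
= (164+152)/(343)
= 316/343 = 92.13%

92.13%


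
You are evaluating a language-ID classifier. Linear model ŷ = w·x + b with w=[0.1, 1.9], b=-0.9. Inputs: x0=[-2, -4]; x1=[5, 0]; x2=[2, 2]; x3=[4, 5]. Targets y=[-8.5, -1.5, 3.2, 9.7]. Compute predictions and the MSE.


ŷ0 = (0.1)·(-2) + (1.9)·(-4) - 0.9 = -8.7
ŷ1 = (0.1)·(5) + (1.9)·(0) - 0.9 = -0.4
ŷ2 = (0.1)·(2) + (1.9)·(2) - 0.9 = 3.1
ŷ3 = (0.1)·(4) + (1.9)·(5) - 0.9 = 9.0
errors² = [0.04, 1.21, 0.01, 0.49]
MSE = 1.7500/4 = 0.4375

0.4375


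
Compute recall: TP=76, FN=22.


Recall = TP/(TP+FN)
= 76/(76+22)
= 76/98 = 77.55%

77.55%


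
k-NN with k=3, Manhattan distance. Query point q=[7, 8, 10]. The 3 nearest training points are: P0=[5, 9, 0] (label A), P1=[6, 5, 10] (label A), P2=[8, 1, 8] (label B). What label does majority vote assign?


d(q,P0) = 13  (label A)
d(q,P1) = 4  (label A)
d(q,P2) = 10  (label B)
Votes: A=2, B=1
Majority → A

A


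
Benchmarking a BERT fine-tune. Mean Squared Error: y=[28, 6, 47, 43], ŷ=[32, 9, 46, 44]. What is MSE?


Squared errors: (28-32)²=16, (6-9)²=9, (47-46)²=1, (43-44)²=1
Sum = 27
MSE = 27/4 = 27/4

27/4


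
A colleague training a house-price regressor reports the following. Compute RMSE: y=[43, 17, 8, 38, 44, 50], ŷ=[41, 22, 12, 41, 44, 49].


MSE = 55/6 = 9.1667
RMSE = √(55/6) = 3.0277

3.0277


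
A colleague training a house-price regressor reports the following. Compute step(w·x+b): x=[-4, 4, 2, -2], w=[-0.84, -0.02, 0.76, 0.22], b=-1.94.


z = (-4)·(-0.84) + (4)·(-0.02) + (2)·(0.76) + (-2)·(0.22) - 1.94
  = 2.42
step(z) = 1 (z≥0)

1


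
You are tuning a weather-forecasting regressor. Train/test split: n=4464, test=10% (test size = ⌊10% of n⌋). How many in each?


Test = ⌊4464·10/100⌋ = 446
Train = 4464 - 446 = 4018

Train: 4018, Test: 446


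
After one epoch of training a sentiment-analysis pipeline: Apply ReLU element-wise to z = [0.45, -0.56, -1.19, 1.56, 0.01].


ReLU(0.45) = max(0, 0.45) = 0.45
ReLU(-0.56) = max(0, -0.56) = 0.0
ReLU(-1.19) = max(0, -1.19) = 0.0
ReLU(1.56) = max(0, 1.56) = 1.56
ReLU(0.01) = max(0, 0.01) = 0.01
result = [0.45, 0.0, 0.0, 1.56, 0.01]

[0.45, 0.0, 0.0, 1.56, 0.01]


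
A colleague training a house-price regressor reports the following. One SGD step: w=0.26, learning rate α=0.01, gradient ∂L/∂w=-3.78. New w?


w_new = w - α·∇
= 0.26 - 0.01·-3.78
= 0.26 + 0.0378
= 0.2978

0.2978


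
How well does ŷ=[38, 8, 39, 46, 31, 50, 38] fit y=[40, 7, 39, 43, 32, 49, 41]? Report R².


ȳ = 35.8571
SS_res = Σ(y-ŷ)² = 25
SS_tot = Σ(y-ȳ)² = 1124.86
R² = 1 - SS_res/SS_tot = 1 - 0.0222 = 0.9778

0.9778


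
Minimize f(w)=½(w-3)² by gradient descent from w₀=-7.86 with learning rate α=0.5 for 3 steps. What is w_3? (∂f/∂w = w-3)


step 1: grad = -7.86-3 = -10.86; w = -7.86 - 0.5·(-10.86) = -2.43
step 2: grad = -2.43-3 = -5.43; w = -2.43 - 0.5·(-5.43) = 0.285
step 3: grad = 0.285-3 = -2.715; w = 0.285 - 0.5·(-2.715) = 1.6425

1.6425


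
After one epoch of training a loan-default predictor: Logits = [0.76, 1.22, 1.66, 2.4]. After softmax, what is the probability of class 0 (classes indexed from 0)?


Exponentials: e^0.76=2.1383, e^1.22=3.3872, e^1.66=5.2593, e^2.4=11.0232
Sum = 21.808
Softmax = [0.0981, 0.1553, 0.2412, 0.5055]
p[0] = 2.1383/21.808 = 0.0981

0.0981


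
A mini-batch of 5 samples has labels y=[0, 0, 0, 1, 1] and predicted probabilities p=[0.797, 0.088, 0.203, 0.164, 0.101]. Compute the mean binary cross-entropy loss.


L[0] = -ln(1-0.797) = -ln(0.203) = 1.5945
L[1] = -ln(1-0.088) = -ln(0.912) = 0.0921
L[2] = -ln(1-0.203) = -ln(0.797) = 0.2269
L[3] = -ln(0.164) = 1.8079
L[4] = -ln(0.101) = 2.2926
mean = (1.5945 + 0.0921 + 0.2269 + 1.8079 + 2.2926)/5 = 1.2028

1.2028


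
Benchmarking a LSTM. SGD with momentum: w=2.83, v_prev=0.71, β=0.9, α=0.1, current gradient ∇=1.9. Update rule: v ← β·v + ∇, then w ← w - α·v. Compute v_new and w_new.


v_new = 0.9·0.71 + 1.9 = 0.639 + 1.9 = 2.539
w_new = 2.83 - 0.1·2.539 = 2.83 - 0.2539 = 2.5761

v_new=2.539, w_new=2.5761


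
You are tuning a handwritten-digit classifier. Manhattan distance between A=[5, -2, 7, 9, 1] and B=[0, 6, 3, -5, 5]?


d = |5-0| + |-2-6| + |7-3| + |9+ 5| + |1-5|
  = 5 + 8 + 4 + 14 + 4
  = 35

35


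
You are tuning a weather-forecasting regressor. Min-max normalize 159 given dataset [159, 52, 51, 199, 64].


min=51, max=199
(159-51)/(199-51) = 108/148 = 0.7297

0.7297


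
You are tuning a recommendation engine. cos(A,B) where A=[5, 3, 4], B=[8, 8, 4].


A·B = 5·8 + 3·8 + 4·4 = 80
‖A‖ = √50 = 7.0711, ‖B‖ = √144 = 12
cos = 80/(√50·√144) = 80/√7200 = 0.9428

0.9428


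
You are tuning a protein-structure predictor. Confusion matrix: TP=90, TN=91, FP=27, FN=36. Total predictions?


Total = TP + TN + FP + FN
= 90 + 91 + 27 + 36
= 244
(Predicted positive: 117, predicted negative: 127)

244


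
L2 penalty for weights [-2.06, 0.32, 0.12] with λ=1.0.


‖w‖₂² = (-2.06)² + (0.32)² + (0.12)²
     = 4.2436 + 0.1024 + 0.0144
     = 4.3604
λ·‖w‖₂² = 1.0·4.3604 = 4.3604

4.3604


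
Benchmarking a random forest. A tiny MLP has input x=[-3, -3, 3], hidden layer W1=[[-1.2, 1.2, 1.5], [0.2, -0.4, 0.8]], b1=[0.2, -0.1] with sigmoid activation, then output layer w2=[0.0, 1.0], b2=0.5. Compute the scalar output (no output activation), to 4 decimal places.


z1[0] = (-1.2)·(-3) + (1.2)·(-3) + (1.5)·(3) + 0.2 = 4.7
z1[1] = (0.2)·(-3) + (-0.4)·(-3) + (0.8)·(3) - 0.1 = 2.9
h = sigmoid(z1) = [0.991, 0.9478]
output = (0.0)·(0.991) + (1.0)·(0.9478) + 0.5 = 1.4478

1.4478


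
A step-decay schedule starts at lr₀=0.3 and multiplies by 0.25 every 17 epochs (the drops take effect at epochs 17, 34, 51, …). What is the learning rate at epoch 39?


n_drops = ⌊39/17⌋ = 2
lr = 0.3·0.25^2 = 0.3·0.0625 = 0.01875

0.01875


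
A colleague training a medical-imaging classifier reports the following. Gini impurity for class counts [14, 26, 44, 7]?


Probabilities: [14/91, 26/91, 44/91, 7/91] ≈ [0.1538, 0.2857, 0.4835, 0.0769]
Σpᵢ² = (196 + 676 + 1936 + 49)/91² = 2857/8281
Gini = 1 - Σpᵢ² = 1 - 2857/8281 = 0.655

0.655


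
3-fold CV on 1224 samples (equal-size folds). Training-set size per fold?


Fold size = 1224/3 = 408
Training per fold = 1224 - 408 = 816

816


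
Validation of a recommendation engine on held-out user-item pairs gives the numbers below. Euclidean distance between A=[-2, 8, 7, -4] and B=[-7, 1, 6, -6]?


d = √((-2+ 7)² + (8-1)² + (7-6)² + (-4+ 6)²)
  = √(25 + 49 + 1 + 4)
  = √79 = 8.8882

8.8882


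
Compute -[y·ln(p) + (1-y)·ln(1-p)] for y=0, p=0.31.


BCE = -[y·ln(p) + (1-y)·ln(1-p)]
= -0 - 1·ln(1-0.31)
= -ln(0.69) = 0.3711

0.3711


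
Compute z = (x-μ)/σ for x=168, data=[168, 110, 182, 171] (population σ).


μ = 157.75, σ = 28.0569
z = (168 - 157.75)/28.0569 = 0.3653

0.3653


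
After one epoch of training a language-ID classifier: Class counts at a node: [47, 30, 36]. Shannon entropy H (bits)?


Probabilities: [47/113, 30/113, 36/113] ≈ [0.4159, 0.2655, 0.3186]
H = -((47/113)·log₂(47/113) + (30/113)·log₂(30/113) + (36/113)·log₂(36/113))
  = 1.5601 bits

1.5601 bits


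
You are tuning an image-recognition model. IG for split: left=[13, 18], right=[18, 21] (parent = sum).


Parent = [31, 39], H_parent = 0.9906
H_left = 0.9812 (n=31), H_right = 0.9957 (n=39)
H_children = (31/70)·0.9812 + (39/70)·0.9957 = 0.9893
IG = 0.9906 - 0.9893 = 0.0013

0.0013


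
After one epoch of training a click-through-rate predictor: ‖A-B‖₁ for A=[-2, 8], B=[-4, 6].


d = |-2+ 4| + |8-6|
  = 2 + 2
  = 4

4


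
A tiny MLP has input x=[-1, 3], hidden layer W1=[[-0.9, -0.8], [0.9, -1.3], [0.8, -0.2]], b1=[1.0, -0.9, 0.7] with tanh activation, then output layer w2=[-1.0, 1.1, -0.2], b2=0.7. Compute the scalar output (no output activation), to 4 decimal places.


z1[0] = (-0.9)·(-1) + (-0.8)·(3) + 1.0 = -0.5
z1[1] = (0.9)·(-1) + (-1.3)·(3) - 0.9 = -5.7
z1[2] = (0.8)·(-1) + (-0.2)·(3) + 0.7 = -0.7
h = tanh(z1) = [-0.4621, -1.0, -0.6044]
output = (-1.0)·(-0.4621) + (1.1)·(-1.0) + (-0.2)·(-0.6044) + 0.7 = 0.183

0.183


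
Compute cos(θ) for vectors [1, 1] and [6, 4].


A·B = 1·6 + 1·4 = 10
‖A‖ = √2 = 1.4142, ‖B‖ = √52 = 7.2111
cos = 10/(√2·√52) = 10/√104 = 0.9806

0.9806


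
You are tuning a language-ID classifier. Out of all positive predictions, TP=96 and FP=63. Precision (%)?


Precision = TP/(TP+FP)
= 96/(96+63)
= 96/159 = 60.38%

60.38%


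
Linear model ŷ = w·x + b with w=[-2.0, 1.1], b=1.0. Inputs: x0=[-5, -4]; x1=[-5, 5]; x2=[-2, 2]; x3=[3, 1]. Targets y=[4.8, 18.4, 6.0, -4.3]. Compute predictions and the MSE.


ŷ0 = (-2.0)·(-5) + (1.1)·(-4) + 1.0 = 6.6
ŷ1 = (-2.0)·(-5) + (1.1)·(5) + 1.0 = 16.5
ŷ2 = (-2.0)·(-2) + (1.1)·(2) + 1.0 = 7.2
ŷ3 = (-2.0)·(3) + (1.1)·(1) + 1.0 = -3.9
errors² = [3.24, 3.61, 1.44, 0.16]
MSE = 8.4500/4 = 2.1125

2.1125


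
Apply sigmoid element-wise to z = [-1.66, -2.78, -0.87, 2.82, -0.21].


σ(-1.66) = 1/(1+e^1.66) = 0.1598
σ(-2.78) = 1/(1+e^2.78) = 0.0584
σ(-0.87) = 1/(1+e^0.87) = 0.2953
σ(2.82) = 1/(1+e^-2.82) = 0.9437
σ(-0.21) = 1/(1+e^0.21) = 0.4477
result = [0.1598, 0.0584, 0.2953, 0.9437, 0.4477]

[0.1598, 0.0584, 0.2953, 0.9437, 0.4477]


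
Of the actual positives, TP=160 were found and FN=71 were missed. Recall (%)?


Recall = TP/(TP+FN)
= 160/(160+71)
= 160/231 = 69.26%

69.26%


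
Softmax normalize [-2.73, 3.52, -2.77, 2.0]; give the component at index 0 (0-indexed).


Exponentials: e^-2.73=0.0652, e^3.52=33.7844, e^-2.77=0.0627, e^2.0=7.3891
Sum = 41.3014
Softmax = [0.0016, 0.818, 0.0015, 0.1789]
p[0] = 0.0652/41.3014 = 0.0016

0.0016


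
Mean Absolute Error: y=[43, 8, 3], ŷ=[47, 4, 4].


Absolute errors: |43-47|=4, |8-4|=4, |3-4|=1
Sum = 9
MAE = 9/3 = 3

3


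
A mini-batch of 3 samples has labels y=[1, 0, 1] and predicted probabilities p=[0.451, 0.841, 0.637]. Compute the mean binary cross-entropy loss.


L[0] = -ln(0.451) = 0.7963
L[1] = -ln(1-0.841) = -ln(0.159) = 1.8389
L[2] = -ln(0.637) = 0.451
mean = (0.7963 + 1.8389 + 0.451)/3 = 1.0287

1.0287


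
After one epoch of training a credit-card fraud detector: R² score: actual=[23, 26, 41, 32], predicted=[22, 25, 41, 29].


ȳ = 30.5
SS_res = Σ(y-ŷ)² = 11
SS_tot = Σ(y-ȳ)² = 189
R² = 1 - SS_res/SS_tot = 1 - 0.0582 = 0.9418

0.9418


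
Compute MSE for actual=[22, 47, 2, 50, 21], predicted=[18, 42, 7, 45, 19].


Squared errors: (22-18)²=16, (47-42)²=25, (2-7)²=25, (50-45)²=25, (21-19)²=4
Sum = 95
MSE = 95/5 = 19

19


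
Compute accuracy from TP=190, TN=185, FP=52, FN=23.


Accuracy = (TP+TN)/(TP+TN+FP+FN)
= (190+185)/(450)
= 375/450 = 83.33%

83.33%


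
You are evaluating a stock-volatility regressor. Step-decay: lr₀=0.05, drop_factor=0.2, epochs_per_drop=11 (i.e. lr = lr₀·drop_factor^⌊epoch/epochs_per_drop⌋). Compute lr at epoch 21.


n_drops = ⌊21/11⌋ = 1
lr = 0.05·0.2^1 = 0.05·0.2 = 0.01

0.01


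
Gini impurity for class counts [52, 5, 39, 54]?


Probabilities: [52/150, 5/150, 39/150, 54/150] ≈ [0.3467, 0.0333, 0.26, 0.36]
Σpᵢ² = (2704 + 25 + 1521 + 2916)/150² = 7166/22500
Gini = 1 - Σpᵢ² = 1 - 7166/22500 = 0.6815

0.6815


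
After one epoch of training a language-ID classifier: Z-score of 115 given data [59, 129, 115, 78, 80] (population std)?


μ = 92.2, σ = 25.7946
z = (115 - 92.2)/25.7946 = 0.8839

0.8839


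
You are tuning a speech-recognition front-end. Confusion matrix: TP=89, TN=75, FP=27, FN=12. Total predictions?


Total = TP + TN + FP + FN
= 89 + 75 + 27 + 12
= 203
(Predicted positive: 116, predicted negative: 87)

203


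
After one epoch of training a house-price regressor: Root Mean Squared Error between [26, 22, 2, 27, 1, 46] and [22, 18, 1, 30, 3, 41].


MSE = 71/6 = 11.8333
RMSE = √(71/6) = 3.44

3.44


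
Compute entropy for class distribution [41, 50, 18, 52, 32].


Probabilities: [41/193, 50/193, 18/193, 52/193, 32/193] ≈ [0.2124, 0.2591, 0.0933, 0.2694, 0.1658]
H = -((41/193)·log₂(41/193) + (50/193)·log₂(50/193) + (18/193)·log₂(18/193) + (52/193)·log₂(52/193) + (32/193)·log₂(32/193))
  = 2.2384 bits

2.2384 bits


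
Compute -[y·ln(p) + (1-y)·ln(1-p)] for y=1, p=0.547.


BCE = -[y·ln(p) + (1-y)·ln(1-p)]
= -1·ln(0.547) - 0
= -ln(0.547) = 0.6033

0.6033


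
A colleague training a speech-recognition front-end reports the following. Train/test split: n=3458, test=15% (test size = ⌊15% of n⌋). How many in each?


Test = ⌊3458·15/100⌋ = 518
Train = 3458 - 518 = 2940

Train: 2940, Test: 518


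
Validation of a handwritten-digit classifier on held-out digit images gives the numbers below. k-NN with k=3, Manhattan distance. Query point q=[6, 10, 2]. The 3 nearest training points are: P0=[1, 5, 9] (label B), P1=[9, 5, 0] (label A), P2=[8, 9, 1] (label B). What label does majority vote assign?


d(q,P0) = 17  (label B)
d(q,P1) = 10  (label A)
d(q,P2) = 4  (label B)
Votes: A=1, B=2
Majority → B

B


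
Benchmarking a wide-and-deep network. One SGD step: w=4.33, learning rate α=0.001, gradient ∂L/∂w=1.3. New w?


w_new = w - α·∇
= 4.33 - 0.001·1.3
= 4.33 - 0.0013
= 4.3287

4.3287


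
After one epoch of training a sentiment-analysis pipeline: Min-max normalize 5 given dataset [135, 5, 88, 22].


min=5, max=135
(5-5)/(135-5) = 0/130 = 0.0

0.0


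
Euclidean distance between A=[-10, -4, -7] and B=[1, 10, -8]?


d = √((-10-1)² + (-4-10)² + (-7+ 8)²)
  = √(121 + 196 + 1)
  = √318 = 17.8326

17.8326


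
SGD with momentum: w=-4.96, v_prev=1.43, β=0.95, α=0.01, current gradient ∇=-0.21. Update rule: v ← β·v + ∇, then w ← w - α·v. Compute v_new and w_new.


v_new = 0.95·1.43 - 0.21 = 1.3585 - 0.21 = 1.1485
w_new = -4.96 - 0.01·1.1485 = -4.96 - 0.011485 = -4.971485

v_new=1.1485, w_new=-4.971485


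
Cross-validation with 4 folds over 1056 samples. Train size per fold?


Fold size = 1056/4 = 264
Training per fold = 1056 - 264 = 792

792


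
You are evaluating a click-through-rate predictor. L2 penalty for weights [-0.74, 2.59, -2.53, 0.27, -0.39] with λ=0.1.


‖w‖₂² = (-0.74)² + (2.59)² + (-2.53)² + (0.27)² + (-0.39)²
     = 0.5476 + 6.7081 + 6.4009 + 0.0729 + 0.1521
     = 13.8816
λ·‖w‖₂² = 0.1·13.8816 = 1.38816

1.38816


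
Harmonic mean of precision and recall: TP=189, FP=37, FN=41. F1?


Precision = 189/226 = 0.8363
Recall = 189/230 = 0.8217
F1 = 2·P·R/(P+R) = 2·TP/(2·TP+FP+FN) = 378/(378+37+41) = 378/456 = 0.8289

0.8289
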